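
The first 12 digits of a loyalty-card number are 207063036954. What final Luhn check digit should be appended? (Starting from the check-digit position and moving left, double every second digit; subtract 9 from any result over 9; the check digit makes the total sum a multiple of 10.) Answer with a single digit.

5

Partial digits right→left: 4 5 9 6 3 0 3 6 0 7 0 2
Double every second digit counting from the check-digit position (so the 1st, 3rd, 5th, ... of the partial from the right).
  doubled (with −9 where >9): 8 9 6 6 0 0 → sum 29
  kept as-is: 5 6 0 6 7 2 → sum 26
Total = 29 + 26 = 55.
Check digit = (10 − (55 mod 10)) mod 10 = 5.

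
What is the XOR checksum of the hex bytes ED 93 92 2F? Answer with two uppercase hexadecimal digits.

C3

XOR the bytes together:
  start with 0xED
  0xED ⊕ 0x93 = 0x7E
  0x7E ⊕ 0x92 = 0xEC
  0xEC ⊕ 0x2F = 0xC3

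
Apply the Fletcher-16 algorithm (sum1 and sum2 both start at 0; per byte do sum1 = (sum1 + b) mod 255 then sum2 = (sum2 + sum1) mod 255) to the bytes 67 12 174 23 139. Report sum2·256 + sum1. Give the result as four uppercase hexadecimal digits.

Running sums (mod 255):
  after byte 0 (67): sum1=67, sum2=67
  after byte 1 (12): sum1=79, sum2=146
  after byte 2 (174): sum1=253, sum2=144
  after byte 3 (23): sum1=21, sum2=165
  after byte 4 (139): sum1=160, sum2=70
Checksum = sum2·256 + sum1 = 70·256 + 160 = 18080 = 0x46A0.

46A0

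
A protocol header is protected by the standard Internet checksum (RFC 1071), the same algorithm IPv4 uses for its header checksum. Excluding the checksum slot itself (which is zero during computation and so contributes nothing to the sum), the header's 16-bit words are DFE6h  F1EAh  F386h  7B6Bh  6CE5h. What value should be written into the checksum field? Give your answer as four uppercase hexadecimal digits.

One's-complement addition (fold any carry out of bit 15 back into bit 0):
  0xDFE6 + 0xF1EA = 0x1D1D0 → wrap carry → 0xD1D1
  0xD1D1 + 0xF386 = 0x1C557 → wrap carry → 0xC558
  0xC558 + 0x7B6B = 0x140C3 → wrap carry → 0x40C4
  0x40C4 + 0x6CE5 = 0x0ADA9
One's-complement sum = 0xADA9.
Checksum = ~0xADA9 & 0xFFFF = 0x5256.

5256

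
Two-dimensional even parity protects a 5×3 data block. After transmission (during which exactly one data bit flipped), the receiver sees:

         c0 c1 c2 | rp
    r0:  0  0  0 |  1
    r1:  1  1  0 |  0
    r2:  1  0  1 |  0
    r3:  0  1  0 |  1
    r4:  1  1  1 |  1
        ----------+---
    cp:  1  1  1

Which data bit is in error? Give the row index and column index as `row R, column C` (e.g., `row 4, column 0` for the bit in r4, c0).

Recompute each row's even parity and compare to rp:
  r0: data parity 0, sent rp 1 → mismatch
  r1: data parity 0, sent rp 0 → ok
  r2: data parity 0, sent rp 0 → ok
  r3: data parity 1, sent rp 1 → ok
  r4: data parity 1, sent rp 1 → ok
Recompute each column's even parity and compare to cp:
  c0: data parity 1, sent cp 1 → ok
  c1: data parity 1, sent cp 1 → ok
  c2: data parity 0, sent cp 1 → mismatch
Exactly one row (r0) and one column (c2) fail → the flipped bit is at their intersection.

row 0, column 2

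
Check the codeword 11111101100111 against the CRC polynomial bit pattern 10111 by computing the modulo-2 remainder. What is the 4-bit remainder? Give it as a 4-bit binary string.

Modulo-2 division of 11111101100111 by 10111:
  pos 0: 11111 XOR 10111 = 01000
  pos 1: 10001 XOR 10111 = 00110
  pos 3: 11001 XOR 10111 = 01110
  pos 4: 11101 XOR 10111 = 01010
  pos 5: 10100 XOR 10111 = 00011
  pos 8: 11011 XOR 10111 = 01100
  pos 9: 11001 XOR 10111 = 01110
Remainder = 1110 (nonzero — an error is detected).

1110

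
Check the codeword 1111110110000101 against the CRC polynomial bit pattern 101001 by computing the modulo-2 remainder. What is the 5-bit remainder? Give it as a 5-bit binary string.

00000

Modulo-2 division of 1111110110000101 by 101001:
  pos 0: 111111 XOR 101001 = 010110
  pos 1: 101100 XOR 101001 = 000101
  pos 4: 101110 XOR 101001 = 000111
  pos 7: 111000 XOR 101001 = 010001
  pos 8: 100011 XOR 101001 = 001010
  pos 10: 101001 XOR 101001 = 000000
Remainder = 00000 (zero — the frame passes the CRC check).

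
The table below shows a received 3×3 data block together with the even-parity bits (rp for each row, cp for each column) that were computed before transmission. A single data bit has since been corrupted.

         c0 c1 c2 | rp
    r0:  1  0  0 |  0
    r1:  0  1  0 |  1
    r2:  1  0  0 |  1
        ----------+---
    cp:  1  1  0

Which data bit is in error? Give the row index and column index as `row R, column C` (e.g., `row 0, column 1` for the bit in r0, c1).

row 0, column 0

Recompute each row's even parity and compare to rp:
  r0: data parity 1, sent rp 0 → mismatch
  r1: data parity 1, sent rp 1 → ok
  r2: data parity 1, sent rp 1 → ok
Recompute each column's even parity and compare to cp:
  c0: data parity 0, sent cp 1 → mismatch
  c1: data parity 1, sent cp 1 → ok
  c2: data parity 0, sent cp 0 → ok
Exactly one row (r0) and one column (c0) fail → the flipped bit is at their intersection.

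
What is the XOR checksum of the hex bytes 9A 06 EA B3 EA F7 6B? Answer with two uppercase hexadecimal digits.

XOR the bytes together:
  start with 0x9A
  0x9A ⊕ 0x06 = 0x9C
  0x9C ⊕ 0xEA = 0x76
  0x76 ⊕ 0xB3 = 0xC5
  0xC5 ⊕ 0xEA = 0x2F
  0x2F ⊕ 0xF7 = 0xD8
  0xD8 ⊕ 0x6B = 0xB3

B3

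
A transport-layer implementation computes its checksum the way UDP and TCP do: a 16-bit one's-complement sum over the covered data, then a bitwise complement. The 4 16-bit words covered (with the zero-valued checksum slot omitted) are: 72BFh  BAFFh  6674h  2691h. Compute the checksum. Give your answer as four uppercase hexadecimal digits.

One's-complement addition (fold any carry out of bit 15 back into bit 0):
  0x72BF + 0xBAFF = 0x12DBE → wrap carry → 0x2DBF
  0x2DBF + 0x6674 = 0x09433
  0x9433 + 0x2691 = 0x0BAC4
One's-complement sum = 0xBAC4.
Checksum = ~0xBAC4 & 0xFFFF = 0x453B.

453B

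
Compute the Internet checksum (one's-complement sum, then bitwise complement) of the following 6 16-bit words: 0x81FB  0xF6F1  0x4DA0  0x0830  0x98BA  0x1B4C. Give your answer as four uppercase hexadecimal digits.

One's-complement addition (fold any carry out of bit 15 back into bit 0):
  0x81FB + 0xF6F1 = 0x178EC → wrap carry → 0x78ED
  0x78ED + 0x4DA0 = 0x0C68D
  0xC68D + 0x0830 = 0x0CEBD
  0xCEBD + 0x98BA = 0x16777 → wrap carry → 0x6778
  0x6778 + 0x1B4C = 0x082C4
One's-complement sum = 0x82C4.
Checksum = ~0x82C4 & 0xFFFF = 0x7D3B.

7D3B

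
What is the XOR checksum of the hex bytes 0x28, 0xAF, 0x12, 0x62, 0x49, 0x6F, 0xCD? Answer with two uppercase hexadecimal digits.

XOR the bytes together:
  start with 0x28
  0x28 ⊕ 0xAF = 0x87
  0x87 ⊕ 0x12 = 0x95
  0x95 ⊕ 0x62 = 0xF7
  0xF7 ⊕ 0x49 = 0xBE
  0xBE ⊕ 0x6F = 0xD1
  0xD1 ⊕ 0xCD = 0x1C

1C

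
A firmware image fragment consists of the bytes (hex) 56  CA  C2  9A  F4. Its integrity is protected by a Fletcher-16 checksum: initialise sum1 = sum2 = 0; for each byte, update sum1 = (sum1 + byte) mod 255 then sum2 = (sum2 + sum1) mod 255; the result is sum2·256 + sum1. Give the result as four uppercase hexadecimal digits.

Running sums (mod 255):
  after byte 0 (56): sum1=86, sum2=86
  after byte 1 (CA): sum1=33, sum2=119
  after byte 2 (C2): sum1=227, sum2=91
  after byte 3 (9A): sum1=126, sum2=217
  after byte 4 (F4): sum1=115, sum2=77
Checksum = sum2·256 + sum1 = 77·256 + 115 = 19827 = 0x4D73.

4D73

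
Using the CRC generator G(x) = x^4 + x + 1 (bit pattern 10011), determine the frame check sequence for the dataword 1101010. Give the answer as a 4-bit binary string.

0000

Append 4 zeros: 11010100000. Divide by 10011 (XOR where the leading bit is 1):
  pos 0: 11010 XOR 10011 = 01001
  pos 1: 10011 XOR 10011 = 00000
Remainder (last 4 bits) = 0000. This is the CRC / FCS.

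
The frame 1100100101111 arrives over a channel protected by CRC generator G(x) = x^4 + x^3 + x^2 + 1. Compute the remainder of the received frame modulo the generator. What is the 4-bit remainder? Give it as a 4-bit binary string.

0000

Modulo-2 division of 1100100101111 by 11101:
  pos 0: 11001 XOR 11101 = 00100
  pos 2: 10000 XOR 11101 = 01101
  pos 3: 11011 XOR 11101 = 00110
  pos 5: 11001 XOR 11101 = 00100
  pos 7: 10011 XOR 11101 = 01110
  pos 8: 11101 XOR 11101 = 00000
Remainder = 0000 (zero — the frame passes the CRC check).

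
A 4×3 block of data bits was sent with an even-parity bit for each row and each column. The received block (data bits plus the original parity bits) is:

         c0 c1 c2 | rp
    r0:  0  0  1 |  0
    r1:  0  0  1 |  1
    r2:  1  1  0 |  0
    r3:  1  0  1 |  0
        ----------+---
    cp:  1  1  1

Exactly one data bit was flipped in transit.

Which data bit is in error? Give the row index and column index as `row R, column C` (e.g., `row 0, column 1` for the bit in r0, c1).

Recompute each row's even parity and compare to rp:
  r0: data parity 1, sent rp 0 → mismatch
  r1: data parity 1, sent rp 1 → ok
  r2: data parity 0, sent rp 0 → ok
  r3: data parity 0, sent rp 0 → ok
Recompute each column's even parity and compare to cp:
  c0: data parity 0, sent cp 1 → mismatch
  c1: data parity 1, sent cp 1 → ok
  c2: data parity 1, sent cp 1 → ok
Exactly one row (r0) and one column (c0) fail → the flipped bit is at their intersection.

row 0, column 0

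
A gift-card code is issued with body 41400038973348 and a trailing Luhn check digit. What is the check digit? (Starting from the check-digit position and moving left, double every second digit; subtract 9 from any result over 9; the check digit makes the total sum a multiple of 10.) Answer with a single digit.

Partial digits right→left: 8 4 3 3 7 9 8 3 0 0 0 4 1 4
Double every second digit counting from the check-digit position (so the 1st, 3rd, 5th, ... of the partial from the right).
  doubled (with −9 where >9): 7 6 5 7 0 0 2 → sum 27
  kept as-is: 4 3 9 3 0 4 4 → sum 27
Total = 27 + 27 = 54.
Check digit = (10 − (54 mod 10)) mod 10 = 6.

6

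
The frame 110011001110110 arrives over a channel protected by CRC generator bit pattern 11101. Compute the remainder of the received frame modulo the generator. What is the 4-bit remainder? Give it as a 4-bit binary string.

Modulo-2 division of 110011001110110 by 11101:
  pos 0: 11001 XOR 11101 = 00100
  pos 2: 10010 XOR 11101 = 01111
  pos 3: 11110 XOR 11101 = 00011
  pos 6: 11111 XOR 11101 = 00010
  pos 9: 10011 XOR 11101 = 01110
  pos 10: 11100 XOR 11101 = 00001
Remainder = 0001 (nonzero — an error is detected).

0001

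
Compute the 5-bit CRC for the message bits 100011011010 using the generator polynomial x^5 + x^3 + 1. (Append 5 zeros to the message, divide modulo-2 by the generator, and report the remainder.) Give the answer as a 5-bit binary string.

01000

Append 5 zeros: 10001101101000000. Divide by 101001 (XOR where the leading bit is 1):
  pos 0: 100011 XOR 101001 = 001010
  pos 2: 101001 XOR 101001 = 000000
  pos 8: 101000 XOR 101001 = 000001
Remainder (last 5 bits) = 01000. This is the CRC / FCS.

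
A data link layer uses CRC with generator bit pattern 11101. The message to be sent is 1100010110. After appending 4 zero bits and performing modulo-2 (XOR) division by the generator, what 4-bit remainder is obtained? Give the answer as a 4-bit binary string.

0010

Append 4 zeros: 11000101100000. Divide by 11101 (XOR where the leading bit is 1):
  pos 0: 11000 XOR 11101 = 00101
  pos 2: 10110 XOR 11101 = 01011
  pos 3: 10111 XOR 11101 = 01010
  pos 4: 10101 XOR 11101 = 01000
  pos 5: 10000 XOR 11101 = 01101
  pos 6: 11010 XOR 11101 = 00111
  pos 8: 11100 XOR 11101 = 00001
Remainder (last 4 bits) = 0010. This is the CRC / FCS.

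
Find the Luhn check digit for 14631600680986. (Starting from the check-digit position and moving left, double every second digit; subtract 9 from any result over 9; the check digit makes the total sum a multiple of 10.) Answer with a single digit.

2

Partial digits right→left: 6 8 9 0 8 6 0 0 6 1 3 6 4 1
Double every second digit counting from the check-digit position (so the 1st, 3rd, 5th, ... of the partial from the right).
  doubled (with −9 where >9): 3 9 7 0 3 6 8 → sum 36
  kept as-is: 8 0 6 0 1 6 1 → sum 22
Total = 36 + 22 = 58.
Check digit = (10 − (58 mod 10)) mod 10 = 2.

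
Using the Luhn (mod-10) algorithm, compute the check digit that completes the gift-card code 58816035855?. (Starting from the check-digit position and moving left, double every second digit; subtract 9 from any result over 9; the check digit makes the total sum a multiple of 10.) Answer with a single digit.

Partial digits right→left: 5 5 8 5 3 0 6 1 8 8 5
Double every second digit counting from the check-digit position (so the 1st, 3rd, 5th, ... of the partial from the right).
  doubled (with −9 where >9): 1 7 6 3 7 1 → sum 25
  kept as-is: 5 5 0 1 8 → sum 19
Total = 25 + 19 = 44.
Check digit = (10 − (44 mod 10)) mod 10 = 6.

6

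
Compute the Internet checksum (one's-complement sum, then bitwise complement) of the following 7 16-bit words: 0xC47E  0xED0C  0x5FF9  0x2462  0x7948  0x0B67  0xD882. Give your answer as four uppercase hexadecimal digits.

6CE6

One's-complement addition (fold any carry out of bit 15 back into bit 0):
  0xC47E + 0xED0C = 0x1B18A → wrap carry → 0xB18B
  0xB18B + 0x5FF9 = 0x11184 → wrap carry → 0x1185
  0x1185 + 0x2462 = 0x035E7
  0x35E7 + 0x7948 = 0x0AF2F
  0xAF2F + 0x0B67 = 0x0BA96
  0xBA96 + 0xD882 = 0x19318 → wrap carry → 0x9319
One's-complement sum = 0x9319.
Checksum = ~0x9319 & 0xFFFF = 0x6CE6.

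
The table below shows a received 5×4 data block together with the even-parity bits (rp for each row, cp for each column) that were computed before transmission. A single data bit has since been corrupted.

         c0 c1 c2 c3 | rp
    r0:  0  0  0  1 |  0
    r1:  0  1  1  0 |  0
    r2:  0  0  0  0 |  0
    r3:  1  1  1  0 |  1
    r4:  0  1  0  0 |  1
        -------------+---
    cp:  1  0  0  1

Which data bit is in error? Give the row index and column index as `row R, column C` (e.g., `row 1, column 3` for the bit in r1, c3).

row 0, column 1

Recompute each row's even parity and compare to rp:
  r0: data parity 1, sent rp 0 → mismatch
  r1: data parity 0, sent rp 0 → ok
  r2: data parity 0, sent rp 0 → ok
  r3: data parity 1, sent rp 1 → ok
  r4: data parity 1, sent rp 1 → ok
Recompute each column's even parity and compare to cp:
  c0: data parity 1, sent cp 1 → ok
  c1: data parity 1, sent cp 0 → mismatch
  c2: data parity 0, sent cp 0 → ok
  c3: data parity 1, sent cp 1 → ok
Exactly one row (r0) and one column (c1) fail → the flipped bit is at their intersection.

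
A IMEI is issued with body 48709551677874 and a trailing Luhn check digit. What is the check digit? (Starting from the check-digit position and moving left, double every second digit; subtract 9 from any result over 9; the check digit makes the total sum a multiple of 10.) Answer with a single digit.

5

Partial digits right→left: 4 7 8 7 7 6 1 5 5 9 0 7 8 4
Double every second digit counting from the check-digit position (so the 1st, 3rd, 5th, ... of the partial from the right).
  doubled (with −9 where >9): 8 7 5 2 1 0 7 → sum 30
  kept as-is: 7 7 6 5 9 7 4 → sum 45
Total = 30 + 45 = 75.
Check digit = (10 − (75 mod 10)) mod 10 = 5.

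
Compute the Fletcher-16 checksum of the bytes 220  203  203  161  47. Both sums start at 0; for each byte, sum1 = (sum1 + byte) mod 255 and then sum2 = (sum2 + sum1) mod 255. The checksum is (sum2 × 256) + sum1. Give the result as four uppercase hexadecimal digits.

Running sums (mod 255):
  after byte 0 (220): sum1=220, sum2=220
  after byte 1 (203): sum1=168, sum2=133
  after byte 2 (203): sum1=116, sum2=249
  after byte 3 (161): sum1=22, sum2=16
  after byte 4 (47): sum1=69, sum2=85
Checksum = sum2·256 + sum1 = 85·256 + 69 = 21829 = 0x5545.

5545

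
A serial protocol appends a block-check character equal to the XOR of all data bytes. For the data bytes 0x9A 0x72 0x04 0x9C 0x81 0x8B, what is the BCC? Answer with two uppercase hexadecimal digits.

XOR the bytes together:
  start with 0x9A
  0x9A ⊕ 0x72 = 0xE8
  0xE8 ⊕ 0x04 = 0xEC
  0xEC ⊕ 0x9C = 0x70
  0x70 ⊕ 0x81 = 0xF1
  0xF1 ⊕ 0x8B = 0x7A

7A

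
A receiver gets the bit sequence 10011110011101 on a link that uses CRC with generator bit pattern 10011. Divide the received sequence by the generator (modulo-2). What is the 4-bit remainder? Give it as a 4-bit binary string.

Modulo-2 division of 10011110011101 by 10011:
  pos 0: 10011 XOR 10011 = 00000
  pos 5: 11001 XOR 10011 = 01010
  pos 6: 10101 XOR 10011 = 00110
  pos 8: 11010 XOR 10011 = 01001
  pos 9: 10011 XOR 10011 = 00000
Remainder = 0000 (zero — the frame passes the CRC check).

0000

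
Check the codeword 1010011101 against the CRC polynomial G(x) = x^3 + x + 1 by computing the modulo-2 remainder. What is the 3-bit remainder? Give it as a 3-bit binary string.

Modulo-2 division of 1010011101 by 1011:
  pos 0: 1010 XOR 1011 = 0001
  pos 3: 1011 XOR 1011 = 0000
Remainder = 101 (nonzero — an error is detected).

101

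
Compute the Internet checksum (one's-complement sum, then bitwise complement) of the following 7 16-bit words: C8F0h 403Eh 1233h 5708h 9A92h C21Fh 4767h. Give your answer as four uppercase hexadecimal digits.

One's-complement addition (fold any carry out of bit 15 back into bit 0):
  0xC8F0 + 0x403E = 0x1092E → wrap carry → 0x092F
  0x092F + 0x1233 = 0x01B62
  0x1B62 + 0x5708 = 0x0726A
  0x726A + 0x9A92 = 0x10CFC → wrap carry → 0x0CFD
  0x0CFD + 0xC21F = 0x0CF1C
  0xCF1C + 0x4767 = 0x11683 → wrap carry → 0x1684
One's-complement sum = 0x1684.
Checksum = ~0x1684 & 0xFFFF = 0xE97B.

E97B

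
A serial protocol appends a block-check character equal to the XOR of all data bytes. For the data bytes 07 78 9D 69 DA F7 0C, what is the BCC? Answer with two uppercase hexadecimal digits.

AA

XOR the bytes together:
  start with 0x07
  0x07 ⊕ 0x78 = 0x7F
  0x7F ⊕ 0x9D = 0xE2
  0xE2 ⊕ 0x69 = 0x8B
  0x8B ⊕ 0xDA = 0x51
  0x51 ⊕ 0xF7 = 0xA6
  0xA6 ⊕ 0x0C = 0xAA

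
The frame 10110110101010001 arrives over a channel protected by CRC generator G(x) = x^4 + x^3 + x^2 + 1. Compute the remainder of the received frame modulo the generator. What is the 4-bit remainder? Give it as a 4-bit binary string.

Modulo-2 division of 10110110101010001 by 11101:
  pos 0: 10110 XOR 11101 = 01011
  pos 1: 10111 XOR 11101 = 01010
  pos 2: 10101 XOR 11101 = 01000
  pos 3: 10000 XOR 11101 = 01101
  pos 4: 11011 XOR 11101 = 00110
  pos 6: 11001 XOR 11101 = 00100
  pos 8: 10001 XOR 11101 = 01100
  pos 9: 11000 XOR 11101 = 00101
  pos 11: 10100 XOR 11101 = 01001
  pos 12: 10011 XOR 11101 = 01110
Remainder = 1110 (nonzero — an error is detected).

1110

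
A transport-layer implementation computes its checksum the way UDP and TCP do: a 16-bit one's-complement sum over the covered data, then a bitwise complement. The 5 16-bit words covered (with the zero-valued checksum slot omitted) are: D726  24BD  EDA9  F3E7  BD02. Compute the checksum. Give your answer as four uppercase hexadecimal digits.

6587

One's-complement addition (fold any carry out of bit 15 back into bit 0):
  0xD726 + 0x24BD = 0x0FBE3
  0xFBE3 + 0xEDA9 = 0x1E98C → wrap carry → 0xE98D
  0xE98D + 0xF3E7 = 0x1DD74 → wrap carry → 0xDD75
  0xDD75 + 0xBD02 = 0x19A77 → wrap carry → 0x9A78
One's-complement sum = 0x9A78.
Checksum = ~0x9A78 & 0xFFFF = 0x6587.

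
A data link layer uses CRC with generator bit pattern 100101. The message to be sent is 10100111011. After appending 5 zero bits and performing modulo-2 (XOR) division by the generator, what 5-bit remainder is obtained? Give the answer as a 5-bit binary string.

Append 5 zeros: 1010011101100000. Divide by 100101 (XOR where the leading bit is 1):
  pos 0: 101001 XOR 100101 = 001100
  pos 2: 110011 XOR 100101 = 010110
  pos 3: 101100 XOR 100101 = 001001
  pos 5: 100111 XOR 100101 = 000010
  pos 9: 100000 XOR 100101 = 000101
Remainder (last 5 bits) = 01010. This is the CRC / FCS.

01010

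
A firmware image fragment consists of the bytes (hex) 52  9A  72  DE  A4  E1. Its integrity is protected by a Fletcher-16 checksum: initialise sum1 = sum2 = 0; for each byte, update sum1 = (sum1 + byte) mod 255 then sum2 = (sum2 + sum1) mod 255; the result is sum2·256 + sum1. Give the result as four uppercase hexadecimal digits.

Running sums (mod 255):
  after byte 0 (52): sum1=82, sum2=82
  after byte 1 (9A): sum1=236, sum2=63
  after byte 2 (72): sum1=95, sum2=158
  after byte 3 (DE): sum1=62, sum2=220
  after byte 4 (A4): sum1=226, sum2=191
  after byte 5 (E1): sum1=196, sum2=132
Checksum = sum2·256 + sum1 = 132·256 + 196 = 33988 = 0x84C4.

84C4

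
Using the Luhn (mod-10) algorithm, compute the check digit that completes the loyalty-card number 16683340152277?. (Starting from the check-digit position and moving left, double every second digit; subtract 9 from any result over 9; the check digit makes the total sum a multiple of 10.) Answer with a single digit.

Partial digits right→left: 7 7 2 2 5 1 0 4 3 3 8 6 6 1
Double every second digit counting from the check-digit position (so the 1st, 3rd, 5th, ... of the partial from the right).
  doubled (with −9 where >9): 5 4 1 0 6 7 3 → sum 26
  kept as-is: 7 2 1 4 3 6 1 → sum 24
Total = 26 + 24 = 50.
Check digit = (10 − (50 mod 10)) mod 10 = 0.

0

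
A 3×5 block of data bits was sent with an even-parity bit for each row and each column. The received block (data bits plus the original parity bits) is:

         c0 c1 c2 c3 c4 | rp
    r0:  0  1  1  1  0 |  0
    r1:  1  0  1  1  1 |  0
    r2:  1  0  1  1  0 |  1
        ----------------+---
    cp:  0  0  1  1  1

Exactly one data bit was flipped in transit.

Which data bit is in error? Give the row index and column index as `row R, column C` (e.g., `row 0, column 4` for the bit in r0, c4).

row 0, column 1

Recompute each row's even parity and compare to rp:
  r0: data parity 1, sent rp 0 → mismatch
  r1: data parity 0, sent rp 0 → ok
  r2: data parity 1, sent rp 1 → ok
Recompute each column's even parity and compare to cp:
  c0: data parity 0, sent cp 0 → ok
  c1: data parity 1, sent cp 0 → mismatch
  c2: data parity 1, sent cp 1 → ok
  c3: data parity 1, sent cp 1 → ok
  c4: data parity 1, sent cp 1 → ok
Exactly one row (r0) and one column (c1) fail → the flipped bit is at their intersection.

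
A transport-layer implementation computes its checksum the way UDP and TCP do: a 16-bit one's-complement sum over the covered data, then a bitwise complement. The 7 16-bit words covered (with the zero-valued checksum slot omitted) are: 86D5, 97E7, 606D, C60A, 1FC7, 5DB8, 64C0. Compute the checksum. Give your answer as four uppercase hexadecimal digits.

One's-complement addition (fold any carry out of bit 15 back into bit 0):
  0x86D5 + 0x97E7 = 0x11EBC → wrap carry → 0x1EBD
  0x1EBD + 0x606D = 0x07F2A
  0x7F2A + 0xC60A = 0x14534 → wrap carry → 0x4535
  0x4535 + 0x1FC7 = 0x064FC
  0x64FC + 0x5DB8 = 0x0C2B4
  0xC2B4 + 0x64C0 = 0x12774 → wrap carry → 0x2775
One's-complement sum = 0x2775.
Checksum = ~0x2775 & 0xFFFF = 0xD88A.

D88A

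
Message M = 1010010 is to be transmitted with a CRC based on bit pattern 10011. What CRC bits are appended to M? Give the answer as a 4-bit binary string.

Append 4 zeros: 10100100000. Divide by 10011 (XOR where the leading bit is 1):
  pos 0: 10100 XOR 10011 = 00111
  pos 2: 11110 XOR 10011 = 01101
  pos 3: 11010 XOR 10011 = 01001
  pos 4: 10010 XOR 10011 = 00001
Remainder (last 4 bits) = 0100. This is the CRC / FCS.

0100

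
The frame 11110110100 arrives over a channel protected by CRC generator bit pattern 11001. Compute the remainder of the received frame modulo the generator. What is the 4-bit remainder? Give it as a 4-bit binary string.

0000

Modulo-2 division of 11110110100 by 11001:
  pos 0: 11110 XOR 11001 = 00111
  pos 2: 11111 XOR 11001 = 00110
  pos 4: 11001 XOR 11001 = 00000
Remainder = 0000 (zero — the frame passes the CRC check).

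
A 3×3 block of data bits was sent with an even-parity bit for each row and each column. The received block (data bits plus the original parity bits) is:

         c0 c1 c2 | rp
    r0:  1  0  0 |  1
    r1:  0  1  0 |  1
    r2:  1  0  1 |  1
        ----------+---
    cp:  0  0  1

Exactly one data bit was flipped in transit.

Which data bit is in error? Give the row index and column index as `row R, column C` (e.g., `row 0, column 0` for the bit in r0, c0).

Recompute each row's even parity and compare to rp:
  r0: data parity 1, sent rp 1 → ok
  r1: data parity 1, sent rp 1 → ok
  r2: data parity 0, sent rp 1 → mismatch
Recompute each column's even parity and compare to cp:
  c0: data parity 0, sent cp 0 → ok
  c1: data parity 1, sent cp 0 → mismatch
  c2: data parity 1, sent cp 1 → ok
Exactly one row (r2) and one column (c1) fail → the flipped bit is at their intersection.

row 2, column 1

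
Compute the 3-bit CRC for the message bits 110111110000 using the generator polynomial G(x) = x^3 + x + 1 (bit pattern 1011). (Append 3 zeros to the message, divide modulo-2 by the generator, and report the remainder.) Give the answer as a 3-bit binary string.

110

Append 3 zeros: 110111110000000. Divide by 1011 (XOR where the leading bit is 1):
  pos 0: 1101 XOR 1011 = 0110
  pos 1: 1101 XOR 1011 = 0110
  pos 2: 1101 XOR 1011 = 0110
  pos 3: 1101 XOR 1011 = 0110
  pos 4: 1101 XOR 1011 = 0110
  pos 5: 1100 XOR 1011 = 0111
  pos 6: 1110 XOR 1011 = 0101
  pos 7: 1010 XOR 1011 = 0001
  pos 10: 1000 XOR 1011 = 0011
Remainder (last 3 bits) = 110. This is the CRC / FCS.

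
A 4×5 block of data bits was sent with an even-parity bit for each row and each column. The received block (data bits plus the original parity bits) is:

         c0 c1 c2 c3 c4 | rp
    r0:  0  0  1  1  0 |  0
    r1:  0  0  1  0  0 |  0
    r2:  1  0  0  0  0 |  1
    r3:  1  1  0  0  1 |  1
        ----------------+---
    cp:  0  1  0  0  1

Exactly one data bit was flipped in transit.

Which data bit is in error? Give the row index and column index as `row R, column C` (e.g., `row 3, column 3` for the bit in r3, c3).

Recompute each row's even parity and compare to rp:
  r0: data parity 0, sent rp 0 → ok
  r1: data parity 1, sent rp 0 → mismatch
  r2: data parity 1, sent rp 1 → ok
  r3: data parity 1, sent rp 1 → ok
Recompute each column's even parity and compare to cp:
  c0: data parity 0, sent cp 0 → ok
  c1: data parity 1, sent cp 1 → ok
  c2: data parity 0, sent cp 0 → ok
  c3: data parity 1, sent cp 0 → mismatch
  c4: data parity 1, sent cp 1 → ok
Exactly one row (r1) and one column (c3) fail → the flipped bit is at their intersection.

row 1, column 3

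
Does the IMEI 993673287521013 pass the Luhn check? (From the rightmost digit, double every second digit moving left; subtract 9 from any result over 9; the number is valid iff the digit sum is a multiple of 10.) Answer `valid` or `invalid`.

From the right, keep odd positions and double even positions (subtract 9 from any doubled value over 9):
  doubled (positions 2,4,...): 2 2 1 7 6 3 9 → sum 30
  kept (positions 1,3,...): 3 0 2 7 2 7 3 9 → sum 33
Total = 63.
63 mod 10 = 3, so the number is invalid.

invalid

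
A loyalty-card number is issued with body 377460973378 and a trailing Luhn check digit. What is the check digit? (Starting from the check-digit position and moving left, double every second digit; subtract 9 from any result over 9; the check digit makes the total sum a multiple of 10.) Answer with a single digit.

Partial digits right→left: 8 7 3 3 7 9 0 6 4 7 7 3
Double every second digit counting from the check-digit position (so the 1st, 3rd, 5th, ... of the partial from the right).
  doubled (with −9 where >9): 7 6 5 0 8 5 → sum 31
  kept as-is: 7 3 9 6 7 3 → sum 35
Total = 31 + 35 = 66.
Check digit = (10 − (66 mod 10)) mod 10 = 4.

4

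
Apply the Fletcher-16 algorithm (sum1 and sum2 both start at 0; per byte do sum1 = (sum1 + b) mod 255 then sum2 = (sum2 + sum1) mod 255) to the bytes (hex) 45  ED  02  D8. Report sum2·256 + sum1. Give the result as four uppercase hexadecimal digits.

Running sums (mod 255):
  after byte 0 (45): sum1=69, sum2=69
  after byte 1 (ED): sum1=51, sum2=120
  after byte 2 (02): sum1=53, sum2=173
  after byte 3 (D8): sum1=14, sum2=187
Checksum = sum2·256 + sum1 = 187·256 + 14 = 47886 = 0xBB0E.

BB0E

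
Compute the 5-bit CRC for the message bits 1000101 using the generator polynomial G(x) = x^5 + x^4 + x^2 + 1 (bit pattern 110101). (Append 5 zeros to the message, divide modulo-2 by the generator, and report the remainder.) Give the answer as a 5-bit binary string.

Append 5 zeros: 100010100000. Divide by 110101 (XOR where the leading bit is 1):
  pos 0: 100010 XOR 110101 = 010111
  pos 1: 101111 XOR 110101 = 011010
  pos 2: 110100 XOR 110101 = 000001
Remainder (last 5 bits) = 10000. This is the CRC / FCS.

10000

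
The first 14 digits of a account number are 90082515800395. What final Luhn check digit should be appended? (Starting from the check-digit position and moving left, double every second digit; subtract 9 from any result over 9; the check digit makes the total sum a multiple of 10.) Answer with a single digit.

Partial digits right→left: 5 9 3 0 0 8 5 1 5 2 8 0 0 9
Double every second digit counting from the check-digit position (so the 1st, 3rd, 5th, ... of the partial from the right).
  doubled (with −9 where >9): 1 6 0 1 1 7 0 → sum 16
  kept as-is: 9 0 8 1 2 0 9 → sum 29
Total = 16 + 29 = 45.
Check digit = (10 − (45 mod 10)) mod 10 = 5.

5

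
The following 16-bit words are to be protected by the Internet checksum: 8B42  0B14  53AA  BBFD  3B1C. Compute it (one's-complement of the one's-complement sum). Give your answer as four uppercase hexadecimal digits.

1EE5

One's-complement addition (fold any carry out of bit 15 back into bit 0):
  0x8B42 + 0x0B14 = 0x09656
  0x9656 + 0x53AA = 0x0EA00
  0xEA00 + 0xBBFD = 0x1A5FD → wrap carry → 0xA5FE
  0xA5FE + 0x3B1C = 0x0E11A
One's-complement sum = 0xE11A.
Checksum = ~0xE11A & 0xFFFF = 0x1EE5.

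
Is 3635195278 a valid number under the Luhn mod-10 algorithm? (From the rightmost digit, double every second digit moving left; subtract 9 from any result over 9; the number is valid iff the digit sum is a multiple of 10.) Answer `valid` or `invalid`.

From the right, keep odd positions and double even positions (subtract 9 from any doubled value over 9):
  doubled (positions 2,4,...): 5 1 2 6 6 → sum 20
  kept (positions 1,3,...): 8 2 9 5 6 → sum 30
Total = 50.
50 mod 10 = 0, so the number is valid.

valid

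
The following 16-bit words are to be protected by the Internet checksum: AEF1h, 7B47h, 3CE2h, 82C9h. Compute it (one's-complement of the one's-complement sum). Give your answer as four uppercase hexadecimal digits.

One's-complement addition (fold any carry out of bit 15 back into bit 0):
  0xAEF1 + 0x7B47 = 0x12A38 → wrap carry → 0x2A39
  0x2A39 + 0x3CE2 = 0x0671B
  0x671B + 0x82C9 = 0x0E9E4
One's-complement sum = 0xE9E4.
Checksum = ~0xE9E4 & 0xFFFF = 0x161B.

161B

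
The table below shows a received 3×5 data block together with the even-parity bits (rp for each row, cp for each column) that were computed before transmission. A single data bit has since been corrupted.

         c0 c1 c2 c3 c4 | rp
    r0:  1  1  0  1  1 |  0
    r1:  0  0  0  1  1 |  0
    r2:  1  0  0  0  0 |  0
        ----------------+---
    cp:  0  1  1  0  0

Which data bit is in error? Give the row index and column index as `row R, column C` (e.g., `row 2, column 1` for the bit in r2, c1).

Recompute each row's even parity and compare to rp:
  r0: data parity 0, sent rp 0 → ok
  r1: data parity 0, sent rp 0 → ok
  r2: data parity 1, sent rp 0 → mismatch
Recompute each column's even parity and compare to cp:
  c0: data parity 0, sent cp 0 → ok
  c1: data parity 1, sent cp 1 → ok
  c2: data parity 0, sent cp 1 → mismatch
  c3: data parity 0, sent cp 0 → ok
  c4: data parity 0, sent cp 0 → ok
Exactly one row (r2) and one column (c2) fail → the flipped bit is at their intersection.

row 2, column 2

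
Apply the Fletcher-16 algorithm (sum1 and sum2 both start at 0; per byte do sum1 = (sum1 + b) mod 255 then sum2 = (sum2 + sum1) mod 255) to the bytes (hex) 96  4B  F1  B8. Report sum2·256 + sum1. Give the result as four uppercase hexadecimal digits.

D88C

Running sums (mod 255):
  after byte 0 (96): sum1=150, sum2=150
  after byte 1 (4B): sum1=225, sum2=120
  after byte 2 (F1): sum1=211, sum2=76
  after byte 3 (B8): sum1=140, sum2=216
Checksum = sum2·256 + sum1 = 216·256 + 140 = 55436 = 0xD88C.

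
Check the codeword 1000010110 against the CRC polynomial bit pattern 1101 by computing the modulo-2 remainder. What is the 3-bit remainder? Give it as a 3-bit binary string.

Modulo-2 division of 1000010110 by 1101:
  pos 0: 1000 XOR 1101 = 0101
  pos 1: 1010 XOR 1101 = 0111
  pos 2: 1111 XOR 1101 = 0010
  pos 4: 1001 XOR 1101 = 0100
  pos 5: 1001 XOR 1101 = 0100
  pos 6: 1000 XOR 1101 = 0101
Remainder = 101 (nonzero — an error is detected).

101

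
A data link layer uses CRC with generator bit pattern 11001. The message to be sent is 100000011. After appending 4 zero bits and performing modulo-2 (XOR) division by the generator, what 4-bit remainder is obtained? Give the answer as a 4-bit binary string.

Append 4 zeros: 1000000110000. Divide by 11001 (XOR where the leading bit is 1):
  pos 0: 10000 XOR 11001 = 01001
  pos 1: 10010 XOR 11001 = 01011
  pos 2: 10110 XOR 11001 = 01111
  pos 3: 11111 XOR 11001 = 00110
  pos 5: 11010 XOR 11001 = 00011
  pos 8: 11000 XOR 11001 = 00001
Remainder (last 4 bits) = 0001. This is the CRC / FCS.

0001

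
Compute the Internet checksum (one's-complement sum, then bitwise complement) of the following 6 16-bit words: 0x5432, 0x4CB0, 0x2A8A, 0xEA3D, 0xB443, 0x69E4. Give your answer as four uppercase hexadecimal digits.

One's-complement addition (fold any carry out of bit 15 back into bit 0):
  0x5432 + 0x4CB0 = 0x0A0E2
  0xA0E2 + 0x2A8A = 0x0CB6C
  0xCB6C + 0xEA3D = 0x1B5A9 → wrap carry → 0xB5AA
  0xB5AA + 0xB443 = 0x169ED → wrap carry → 0x69EE
  0x69EE + 0x69E4 = 0x0D3D2
One's-complement sum = 0xD3D2.
Checksum = ~0xD3D2 & 0xFFFF = 0x2C2D.

2C2D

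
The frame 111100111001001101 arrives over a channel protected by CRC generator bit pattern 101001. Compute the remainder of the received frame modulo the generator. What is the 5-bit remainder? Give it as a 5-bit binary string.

Modulo-2 division of 111100111001001101 by 101001:
  pos 0: 111100 XOR 101001 = 010101
  pos 1: 101011 XOR 101001 = 000010
  pos 5: 101100 XOR 101001 = 000101
  pos 8: 101100 XOR 101001 = 000101
  pos 11: 101110 XOR 101001 = 000111
Remainder = 01111 (nonzero — an error is detected).

01111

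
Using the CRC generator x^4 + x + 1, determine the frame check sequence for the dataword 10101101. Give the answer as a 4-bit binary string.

Append 4 zeros: 101011010000. Divide by 10011 (XOR where the leading bit is 1):
  pos 0: 10101 XOR 10011 = 00110
  pos 2: 11010 XOR 10011 = 01001
  pos 3: 10011 XOR 10011 = 00000
Remainder (last 4 bits) = 0000. This is the CRC / FCS.

0000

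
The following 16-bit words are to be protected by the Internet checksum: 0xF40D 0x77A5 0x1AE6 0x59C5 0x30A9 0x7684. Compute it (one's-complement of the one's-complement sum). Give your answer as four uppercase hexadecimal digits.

7873

One's-complement addition (fold any carry out of bit 15 back into bit 0):
  0xF40D + 0x77A5 = 0x16BB2 → wrap carry → 0x6BB3
  0x6BB3 + 0x1AE6 = 0x08699
  0x8699 + 0x59C5 = 0x0E05E
  0xE05E + 0x30A9 = 0x11107 → wrap carry → 0x1108
  0x1108 + 0x7684 = 0x0878C
One's-complement sum = 0x878C.
Checksum = ~0x878C & 0xFFFF = 0x7873.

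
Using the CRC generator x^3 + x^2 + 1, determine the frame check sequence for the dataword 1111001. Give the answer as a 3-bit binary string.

100

Append 3 zeros: 1111001000. Divide by 1101 (XOR where the leading bit is 1):
  pos 0: 1111 XOR 1101 = 0010
  pos 2: 1000 XOR 1101 = 0101
  pos 3: 1011 XOR 1101 = 0110
  pos 4: 1100 XOR 1101 = 0001
Remainder (last 3 bits) = 100. This is the CRC / FCS.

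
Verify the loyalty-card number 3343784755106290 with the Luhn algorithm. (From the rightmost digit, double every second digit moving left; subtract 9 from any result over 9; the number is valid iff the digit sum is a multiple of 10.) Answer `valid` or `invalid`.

valid

From the right, keep odd positions and double even positions (subtract 9 from any doubled value over 9):
  doubled (positions 2,4,...): 9 3 2 1 8 5 8 6 → sum 42
  kept (positions 1,3,...): 0 2 0 5 7 8 3 3 → sum 28
Total = 70.
70 mod 10 = 0, so the number is valid.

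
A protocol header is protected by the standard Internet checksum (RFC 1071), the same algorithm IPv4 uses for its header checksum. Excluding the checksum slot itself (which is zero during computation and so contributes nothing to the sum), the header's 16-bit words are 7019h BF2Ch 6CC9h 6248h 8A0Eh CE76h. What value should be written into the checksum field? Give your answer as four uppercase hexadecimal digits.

One's-complement addition (fold any carry out of bit 15 back into bit 0):
  0x7019 + 0xBF2C = 0x12F45 → wrap carry → 0x2F46
  0x2F46 + 0x6CC9 = 0x09C0F
  0x9C0F + 0x6248 = 0x0FE57
  0xFE57 + 0x8A0E = 0x18865 → wrap carry → 0x8866
  0x8866 + 0xCE76 = 0x156DC → wrap carry → 0x56DD
One's-complement sum = 0x56DD.
Checksum = ~0x56DD & 0xFFFF = 0xA922.

A922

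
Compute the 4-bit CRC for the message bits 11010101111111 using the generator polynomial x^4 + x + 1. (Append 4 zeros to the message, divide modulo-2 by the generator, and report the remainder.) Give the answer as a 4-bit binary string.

1010

Append 4 zeros: 110101011111110000. Divide by 10011 (XOR where the leading bit is 1):
  pos 0: 11010 XOR 10011 = 01001
  pos 1: 10011 XOR 10011 = 00000
  pos 7: 11111 XOR 10011 = 01100
  pos 8: 11001 XOR 10011 = 01010
  pos 9: 10101 XOR 10011 = 00110
  pos 11: 11000 XOR 10011 = 01011
  pos 12: 10110 XOR 10011 = 00101
Remainder (last 4 bits) = 1010. This is the CRC / FCS.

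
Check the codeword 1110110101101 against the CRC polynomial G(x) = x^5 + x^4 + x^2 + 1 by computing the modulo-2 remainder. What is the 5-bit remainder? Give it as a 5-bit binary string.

10000

Modulo-2 division of 1110110101101 by 110101:
  pos 0: 111011 XOR 110101 = 001110
  pos 2: 111001 XOR 110101 = 001100
  pos 4: 110001 XOR 110101 = 000100
  pos 7: 100101 XOR 110101 = 010000
Remainder = 10000 (nonzero — an error is detected).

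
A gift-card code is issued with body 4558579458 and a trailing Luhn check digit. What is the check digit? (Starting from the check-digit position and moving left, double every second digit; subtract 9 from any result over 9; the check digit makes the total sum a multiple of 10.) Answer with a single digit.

4

Partial digits right→left: 8 5 4 9 7 5 8 5 5 4
Double every second digit counting from the check-digit position (so the 1st, 3rd, 5th, ... of the partial from the right).
  doubled (with −9 where >9): 7 8 5 7 1 → sum 28
  kept as-is: 5 9 5 5 4 → sum 28
Total = 28 + 28 = 56.
Check digit = (10 − (56 mod 10)) mod 10 = 4.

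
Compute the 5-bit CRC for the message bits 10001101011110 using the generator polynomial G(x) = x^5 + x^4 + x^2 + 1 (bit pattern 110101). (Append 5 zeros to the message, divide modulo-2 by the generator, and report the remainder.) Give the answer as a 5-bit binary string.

Append 5 zeros: 1000110101111000000. Divide by 110101 (XOR where the leading bit is 1):
  pos 0: 100011 XOR 110101 = 010110
  pos 1: 101100 XOR 110101 = 011001
  pos 2: 110011 XOR 110101 = 000110
  pos 5: 110011 XOR 110101 = 000110
  pos 8: 110110 XOR 110101 = 000011
  pos 12: 110000 XOR 110101 = 000101
Remainder (last 5 bits) = 01010. This is the CRC / FCS.

01010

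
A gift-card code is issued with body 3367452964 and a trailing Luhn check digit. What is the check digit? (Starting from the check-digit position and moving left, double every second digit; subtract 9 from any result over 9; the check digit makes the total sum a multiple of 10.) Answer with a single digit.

0

Partial digits right→left: 4 6 9 2 5 4 7 6 3 3
Double every second digit counting from the check-digit position (so the 1st, 3rd, 5th, ... of the partial from the right).
  doubled (with −9 where >9): 8 9 1 5 6 → sum 29
  kept as-is: 6 2 4 6 3 → sum 21
Total = 29 + 21 = 50.
Check digit = (10 − (50 mod 10)) mod 10 = 0.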